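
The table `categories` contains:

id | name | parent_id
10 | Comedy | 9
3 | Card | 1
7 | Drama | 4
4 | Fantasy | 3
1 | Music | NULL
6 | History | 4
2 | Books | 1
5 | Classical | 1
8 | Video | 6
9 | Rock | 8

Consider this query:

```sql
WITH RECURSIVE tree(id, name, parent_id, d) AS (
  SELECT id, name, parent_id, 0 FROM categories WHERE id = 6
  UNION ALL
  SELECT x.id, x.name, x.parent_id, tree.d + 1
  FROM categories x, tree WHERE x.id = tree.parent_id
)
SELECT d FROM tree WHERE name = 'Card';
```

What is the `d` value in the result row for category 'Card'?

Base: id=6 (History), parent_id=4, d 0.
Iteration 1: join on id=4 -> Fantasy (id 4, parent_id=3, d 1).
Iteration 2: join on id=3 -> Card (id 3, parent_id=1, d 2).
Iteration 3: join on id=1 -> Music (id 1, parent_id=NULL, d 3).
Iteration 4: parent_id is NULL; no match; recursion stops.

2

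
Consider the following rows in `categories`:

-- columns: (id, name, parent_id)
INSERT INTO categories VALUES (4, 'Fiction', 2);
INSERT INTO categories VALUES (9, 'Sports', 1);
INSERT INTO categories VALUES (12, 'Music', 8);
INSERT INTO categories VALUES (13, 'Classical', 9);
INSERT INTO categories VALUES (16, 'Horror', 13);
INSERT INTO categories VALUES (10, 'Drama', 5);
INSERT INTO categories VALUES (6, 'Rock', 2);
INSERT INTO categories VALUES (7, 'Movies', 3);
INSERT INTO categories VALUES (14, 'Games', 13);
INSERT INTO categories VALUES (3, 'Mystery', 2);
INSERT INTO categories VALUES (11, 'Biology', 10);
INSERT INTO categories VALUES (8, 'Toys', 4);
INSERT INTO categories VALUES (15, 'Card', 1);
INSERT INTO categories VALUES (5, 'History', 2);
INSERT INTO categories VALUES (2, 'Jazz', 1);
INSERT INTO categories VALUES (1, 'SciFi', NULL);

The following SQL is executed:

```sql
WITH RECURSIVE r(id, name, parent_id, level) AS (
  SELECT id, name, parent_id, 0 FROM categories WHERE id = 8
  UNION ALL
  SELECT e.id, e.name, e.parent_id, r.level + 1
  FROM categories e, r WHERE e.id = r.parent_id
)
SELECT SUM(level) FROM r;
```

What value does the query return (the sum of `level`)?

6

Base: id=8 (Toys), parent_id=4, level 0.
Iteration 1: join on id=4 -> Fiction (id 4, parent_id=2, level 1).
Iteration 2: join on id=2 -> Jazz (id 2, parent_id=1, level 2).
Iteration 3: join on id=1 -> SciFi (id 1, parent_id=NULL, level 3).
Iteration 4: parent_id is NULL; no match; recursion stops.
SUM(level) = 0 + 1 + 2 + 3 = 6.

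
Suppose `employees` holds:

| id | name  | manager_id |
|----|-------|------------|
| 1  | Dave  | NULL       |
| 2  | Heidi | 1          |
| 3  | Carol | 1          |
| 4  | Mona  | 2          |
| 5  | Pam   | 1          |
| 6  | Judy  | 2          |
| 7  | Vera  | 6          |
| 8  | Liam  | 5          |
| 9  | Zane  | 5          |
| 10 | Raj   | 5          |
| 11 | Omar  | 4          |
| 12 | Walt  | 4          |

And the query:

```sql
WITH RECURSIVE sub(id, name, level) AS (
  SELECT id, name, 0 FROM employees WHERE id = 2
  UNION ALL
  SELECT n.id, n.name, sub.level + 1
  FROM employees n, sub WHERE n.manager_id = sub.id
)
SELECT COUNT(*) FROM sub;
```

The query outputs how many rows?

Base: id=2 (Heidi) at level 0.
Iteration 1: rows with manager_id in {2} -> Mona (id 4, level 1), Judy (id 6, level 1).
Iteration 2: rows with manager_id in {4,6} -> Vera (id 7, level 2), Omar (id 11, level 2), Walt (id 12, level 2).
Iteration 3: no rows with manager_id in {7,11,12}; recursion stops.
Total rows emitted: 6.

6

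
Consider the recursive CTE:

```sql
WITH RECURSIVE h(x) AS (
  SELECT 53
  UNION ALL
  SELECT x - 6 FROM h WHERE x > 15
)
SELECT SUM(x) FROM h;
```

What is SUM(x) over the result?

Base: x=53.
Iteration 1: 53 > 15 holds -> x = 53 - 6 = 47.
Iteration 2: 47 > 15 holds -> x = 47 - 6 = 41.
Iteration 3: 41 > 15 holds -> x = 41 - 6 = 35.
Iteration 4: 35 > 15 holds -> x = 35 - 6 = 29.
Iteration 5: 29 > 15 holds -> x = 29 - 6 = 23.
Iteration 6: 23 > 15 holds -> x = 23 - 6 = 17.
Iteration 7: 17 > 15 holds -> x = 17 - 6 = 11.
Iteration 8: 11 > 15 fails; recursion stops.
SUM(x) = 53 + 47 + 41 + 35 + 29 + 23 + 17 + 11 = 256.

256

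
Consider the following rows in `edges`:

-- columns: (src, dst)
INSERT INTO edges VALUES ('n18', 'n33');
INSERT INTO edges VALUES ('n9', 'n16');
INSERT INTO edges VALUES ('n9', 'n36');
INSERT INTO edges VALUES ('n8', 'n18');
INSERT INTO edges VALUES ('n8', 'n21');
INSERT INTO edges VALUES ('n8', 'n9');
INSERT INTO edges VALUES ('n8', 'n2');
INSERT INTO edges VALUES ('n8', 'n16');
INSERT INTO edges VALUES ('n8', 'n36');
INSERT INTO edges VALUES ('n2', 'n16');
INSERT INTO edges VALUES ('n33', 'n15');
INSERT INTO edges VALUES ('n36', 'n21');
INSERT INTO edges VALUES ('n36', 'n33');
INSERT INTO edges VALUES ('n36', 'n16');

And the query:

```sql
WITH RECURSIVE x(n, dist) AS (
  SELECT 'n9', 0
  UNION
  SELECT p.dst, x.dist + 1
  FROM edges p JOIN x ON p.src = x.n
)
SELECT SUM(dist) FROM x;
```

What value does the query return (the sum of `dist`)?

11

Base: (n9, dist=0).
Iteration 1: edges from {n9} -> (n16, dist=1), (n36, dist=1).
Iteration 2: edges from {n16,n36} -> (n16, dist=2), (n21, dist=2), (n33, dist=2).
Iteration 3: edges from {n16,n21,n33} -> (n15, dist=3).
Iteration 4: no outgoing edges from {n15}; recursion stops.
SUM(dist) = 0 + 1 + 1 + 2 + 2 + 2 + 3 = 11.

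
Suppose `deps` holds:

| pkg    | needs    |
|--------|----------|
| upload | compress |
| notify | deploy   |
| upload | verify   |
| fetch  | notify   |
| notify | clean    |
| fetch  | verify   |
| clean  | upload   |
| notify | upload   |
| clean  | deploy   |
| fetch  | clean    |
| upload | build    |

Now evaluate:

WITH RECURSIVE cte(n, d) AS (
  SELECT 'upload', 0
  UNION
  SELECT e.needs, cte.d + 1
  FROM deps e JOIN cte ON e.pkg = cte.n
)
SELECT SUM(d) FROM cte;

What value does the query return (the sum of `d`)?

Base: (upload, d=0).
Iteration 1: edges from {upload} -> (build, d=1), (compress, d=1), (verify, d=1).
Iteration 2: no outgoing edges from {build,compress,verify}; recursion stops.
SUM(d) = 0 + 1 + 1 + 1 = 3.

3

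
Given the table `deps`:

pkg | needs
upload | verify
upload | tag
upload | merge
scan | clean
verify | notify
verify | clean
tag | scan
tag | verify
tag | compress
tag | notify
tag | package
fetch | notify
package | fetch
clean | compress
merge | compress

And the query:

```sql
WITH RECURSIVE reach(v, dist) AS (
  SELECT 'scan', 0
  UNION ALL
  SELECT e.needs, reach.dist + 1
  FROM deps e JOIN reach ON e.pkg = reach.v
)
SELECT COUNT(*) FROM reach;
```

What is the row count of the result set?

Base: (scan, dist=0).
Iteration 1: edges from {scan} -> (clean, dist=1).
Iteration 2: edges from {clean} -> (compress, dist=2).
Iteration 3: no outgoing edges from {compress}; recursion stops.
Total rows emitted: 3.

3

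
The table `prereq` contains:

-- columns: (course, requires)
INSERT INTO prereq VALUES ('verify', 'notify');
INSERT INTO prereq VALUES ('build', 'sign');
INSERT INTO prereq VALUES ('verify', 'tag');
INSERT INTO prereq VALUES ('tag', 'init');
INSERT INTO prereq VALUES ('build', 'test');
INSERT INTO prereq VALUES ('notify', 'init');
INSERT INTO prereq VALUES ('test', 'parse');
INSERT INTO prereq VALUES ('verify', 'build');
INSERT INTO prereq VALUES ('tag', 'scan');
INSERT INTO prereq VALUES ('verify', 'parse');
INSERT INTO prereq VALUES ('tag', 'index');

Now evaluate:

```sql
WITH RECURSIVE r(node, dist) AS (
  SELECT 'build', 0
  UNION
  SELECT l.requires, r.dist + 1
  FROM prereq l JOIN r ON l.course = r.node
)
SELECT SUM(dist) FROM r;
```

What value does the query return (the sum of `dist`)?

Base: (build, dist=0).
Iteration 1: edges from {build} -> (sign, dist=1), (test, dist=1).
Iteration 2: edges from {sign,test} -> (parse, dist=2).
Iteration 3: no outgoing edges from {parse}; recursion stops.
SUM(dist) = 0 + 1 + 1 + 2 = 4.

4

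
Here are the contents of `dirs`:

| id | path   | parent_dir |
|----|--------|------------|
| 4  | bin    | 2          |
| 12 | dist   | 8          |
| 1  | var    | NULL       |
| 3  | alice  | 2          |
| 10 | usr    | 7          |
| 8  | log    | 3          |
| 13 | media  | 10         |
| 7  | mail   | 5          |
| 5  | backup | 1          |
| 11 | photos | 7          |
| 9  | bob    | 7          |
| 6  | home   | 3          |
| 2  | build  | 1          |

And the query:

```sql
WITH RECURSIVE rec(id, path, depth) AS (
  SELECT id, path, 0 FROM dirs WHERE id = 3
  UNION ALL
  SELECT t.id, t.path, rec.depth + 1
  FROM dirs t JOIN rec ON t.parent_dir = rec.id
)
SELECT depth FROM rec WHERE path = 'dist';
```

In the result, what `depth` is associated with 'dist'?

2

Base: id=3 (alice) at depth 0.
Iteration 1: rows with parent_dir in {3} -> home (id 6, depth 1), log (id 8, depth 1).
Iteration 2: rows with parent_dir in {6,8} -> dist (id 12, depth 2).
Iteration 3: no rows with parent_dir in {12}; recursion stops.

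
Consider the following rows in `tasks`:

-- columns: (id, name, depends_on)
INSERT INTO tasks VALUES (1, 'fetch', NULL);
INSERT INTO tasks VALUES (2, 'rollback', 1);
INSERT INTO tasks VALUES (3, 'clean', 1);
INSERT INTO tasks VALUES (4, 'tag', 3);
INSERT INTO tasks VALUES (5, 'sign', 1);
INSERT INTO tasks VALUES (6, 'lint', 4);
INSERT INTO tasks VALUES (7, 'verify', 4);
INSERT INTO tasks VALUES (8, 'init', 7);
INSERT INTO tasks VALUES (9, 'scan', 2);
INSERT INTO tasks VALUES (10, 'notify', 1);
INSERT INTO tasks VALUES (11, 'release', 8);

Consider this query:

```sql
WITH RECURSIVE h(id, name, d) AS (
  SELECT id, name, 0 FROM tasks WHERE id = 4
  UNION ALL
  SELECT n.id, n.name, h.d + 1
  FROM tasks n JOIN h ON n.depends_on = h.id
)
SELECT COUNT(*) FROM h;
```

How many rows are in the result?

Base: id=4 (tag) at d 0.
Iteration 1: rows with depends_on in {4} -> lint (id 6, d 1), verify (id 7, d 1).
Iteration 2: rows with depends_on in {6,7} -> init (id 8, d 2).
Iteration 3: rows with depends_on in {8} -> release (id 11, d 3).
Iteration 4: no rows with depends_on in {11}; recursion stops.
Total rows emitted: 5.

5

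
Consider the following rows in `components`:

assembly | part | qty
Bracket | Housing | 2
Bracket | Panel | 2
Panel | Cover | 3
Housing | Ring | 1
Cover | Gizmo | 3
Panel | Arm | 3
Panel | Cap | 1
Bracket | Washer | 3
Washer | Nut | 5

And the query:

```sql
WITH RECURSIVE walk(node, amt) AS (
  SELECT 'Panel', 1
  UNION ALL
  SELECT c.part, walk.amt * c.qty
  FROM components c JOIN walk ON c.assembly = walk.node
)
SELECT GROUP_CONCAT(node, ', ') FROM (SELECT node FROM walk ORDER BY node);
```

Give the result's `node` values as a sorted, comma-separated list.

Arm, Cap, Cover, Gizmo, Panel

Base: (Panel, amt=1).
Iteration 1: components of {Panel} -> Arm = 1*3 = 3, Cap = 1*1 = 1, Cover = 1*3 = 3.
Iteration 2: components of {Arm,Cap,Cover} -> Gizmo = 3*3 = 9.
Iteration 3: no further components; recursion stops.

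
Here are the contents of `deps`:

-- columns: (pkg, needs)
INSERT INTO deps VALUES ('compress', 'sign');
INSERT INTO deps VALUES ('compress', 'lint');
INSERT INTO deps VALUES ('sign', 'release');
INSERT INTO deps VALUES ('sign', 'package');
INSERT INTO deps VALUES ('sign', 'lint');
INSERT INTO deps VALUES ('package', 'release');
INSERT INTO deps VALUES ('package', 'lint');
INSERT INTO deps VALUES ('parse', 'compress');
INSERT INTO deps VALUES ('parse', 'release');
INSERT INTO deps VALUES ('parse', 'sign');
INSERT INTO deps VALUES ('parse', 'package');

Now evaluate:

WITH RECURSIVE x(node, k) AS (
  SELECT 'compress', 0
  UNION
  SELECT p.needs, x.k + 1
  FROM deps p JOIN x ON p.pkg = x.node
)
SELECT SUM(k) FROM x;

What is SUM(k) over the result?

14

Base: (compress, k=0).
Iteration 1: edges from {compress} -> (lint, k=1), (sign, k=1).
Iteration 2: edges from {lint,sign} -> (lint, k=2), (package, k=2), (release, k=2).
Iteration 3: edges from {lint,package,release} -> (lint, k=3), (release, k=3).
Iteration 4: no outgoing edges from {lint,release}; recursion stops.
SUM(k) = 0 + 1 + 1 + 2 + 2 + 2 + 3 + 3 = 14.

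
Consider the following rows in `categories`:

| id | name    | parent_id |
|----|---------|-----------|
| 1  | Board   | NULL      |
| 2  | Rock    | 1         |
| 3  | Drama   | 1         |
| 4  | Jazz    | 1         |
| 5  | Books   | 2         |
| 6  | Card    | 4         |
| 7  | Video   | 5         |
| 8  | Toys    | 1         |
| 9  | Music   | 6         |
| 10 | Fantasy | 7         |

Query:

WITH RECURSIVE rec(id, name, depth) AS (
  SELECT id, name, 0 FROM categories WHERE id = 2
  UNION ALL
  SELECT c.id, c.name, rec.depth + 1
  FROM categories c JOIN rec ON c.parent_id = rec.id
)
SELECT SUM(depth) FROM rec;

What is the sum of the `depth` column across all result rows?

Base: id=2 (Rock) at depth 0.
Iteration 1: rows with parent_id in {2} -> Books (id 5, depth 1).
Iteration 2: rows with parent_id in {5} -> Video (id 7, depth 2).
Iteration 3: rows with parent_id in {7} -> Fantasy (id 10, depth 3).
Iteration 4: no rows with parent_id in {10}; recursion stops.
SUM(depth) = 0 + 1 + 2 + 3 = 6.

6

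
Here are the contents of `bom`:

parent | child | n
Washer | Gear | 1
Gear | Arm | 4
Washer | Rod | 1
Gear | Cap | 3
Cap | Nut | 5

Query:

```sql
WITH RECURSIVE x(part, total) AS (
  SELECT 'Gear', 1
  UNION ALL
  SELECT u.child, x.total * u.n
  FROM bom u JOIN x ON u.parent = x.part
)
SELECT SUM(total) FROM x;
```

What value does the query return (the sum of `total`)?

23

Base: (Gear, total=1).
Iteration 1: components of {Gear} -> Arm = 1*4 = 4, Cap = 1*3 = 3.
Iteration 2: components of {Arm,Cap} -> Nut = 3*5 = 15.
Iteration 3: no further components; recursion stops.
SUM(total) = 1 + 4 + 3 + 15 = 23.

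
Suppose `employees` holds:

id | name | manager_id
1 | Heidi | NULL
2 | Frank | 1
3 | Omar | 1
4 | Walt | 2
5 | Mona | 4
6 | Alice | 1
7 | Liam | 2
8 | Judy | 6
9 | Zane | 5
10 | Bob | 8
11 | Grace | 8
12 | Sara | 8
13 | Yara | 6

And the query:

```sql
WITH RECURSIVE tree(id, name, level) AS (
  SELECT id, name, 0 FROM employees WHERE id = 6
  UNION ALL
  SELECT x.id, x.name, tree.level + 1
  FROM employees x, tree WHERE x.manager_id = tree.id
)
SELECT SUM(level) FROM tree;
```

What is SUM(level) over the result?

Base: id=6 (Alice) at level 0.
Iteration 1: rows with manager_id in {6} -> Judy (id 8, level 1), Yara (id 13, level 1).
Iteration 2: rows with manager_id in {8,13} -> Bob (id 10, level 2), Grace (id 11, level 2), Sara (id 12, level 2).
Iteration 3: no rows with manager_id in {10,11,12}; recursion stops.
SUM(level) = 0 + 1 + 1 + 2 + 2 + 2 = 8.

8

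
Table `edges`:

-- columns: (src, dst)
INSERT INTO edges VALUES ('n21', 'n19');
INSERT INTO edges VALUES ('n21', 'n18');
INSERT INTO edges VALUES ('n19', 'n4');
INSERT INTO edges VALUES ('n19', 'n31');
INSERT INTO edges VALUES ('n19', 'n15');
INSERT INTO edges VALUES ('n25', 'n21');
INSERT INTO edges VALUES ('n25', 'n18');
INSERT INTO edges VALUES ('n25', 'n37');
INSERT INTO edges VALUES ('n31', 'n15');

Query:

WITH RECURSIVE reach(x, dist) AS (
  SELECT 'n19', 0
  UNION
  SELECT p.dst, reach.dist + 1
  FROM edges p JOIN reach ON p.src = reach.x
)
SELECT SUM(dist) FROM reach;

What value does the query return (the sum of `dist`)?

Base: (n19, dist=0).
Iteration 1: edges from {n19} -> (n15, dist=1), (n31, dist=1), (n4, dist=1).
Iteration 2: edges from {n15,n31,n4} -> (n15, dist=2).
Iteration 3: no outgoing edges from {n15}; recursion stops.
SUM(dist) = 0 + 1 + 1 + 1 + 2 = 5.

5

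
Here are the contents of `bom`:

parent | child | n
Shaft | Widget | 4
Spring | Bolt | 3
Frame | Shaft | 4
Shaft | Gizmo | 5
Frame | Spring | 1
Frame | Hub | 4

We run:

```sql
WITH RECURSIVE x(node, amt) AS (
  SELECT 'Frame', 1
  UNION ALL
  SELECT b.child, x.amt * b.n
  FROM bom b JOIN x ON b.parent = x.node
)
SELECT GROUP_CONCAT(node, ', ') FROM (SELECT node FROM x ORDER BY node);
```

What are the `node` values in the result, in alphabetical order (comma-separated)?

Bolt, Frame, Gizmo, Hub, Shaft, Spring, Widget

Base: (Frame, amt=1).
Iteration 1: components of {Frame} -> Hub = 1*4 = 4, Shaft = 1*4 = 4, Spring = 1*1 = 1.
Iteration 2: components of {Hub,Shaft,Spring} -> Bolt = 1*3 = 3, Gizmo = 4*5 = 20, Widget = 4*4 = 16.
Iteration 3: no further components; recursion stops.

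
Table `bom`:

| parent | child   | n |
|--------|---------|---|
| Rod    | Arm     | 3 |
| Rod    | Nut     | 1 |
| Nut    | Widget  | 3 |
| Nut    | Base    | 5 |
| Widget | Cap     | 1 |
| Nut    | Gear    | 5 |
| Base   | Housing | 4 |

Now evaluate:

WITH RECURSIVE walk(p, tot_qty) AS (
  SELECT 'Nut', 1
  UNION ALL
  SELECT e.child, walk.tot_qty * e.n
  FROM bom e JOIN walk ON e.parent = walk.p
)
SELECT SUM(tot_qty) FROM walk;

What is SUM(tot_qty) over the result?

37

Base: (Nut, tot_qty=1).
Iteration 1: components of {Nut} -> Base = 1*5 = 5, Gear = 1*5 = 5, Widget = 1*3 = 3.
Iteration 2: components of {Base,Gear,Widget} -> Cap = 3*1 = 3, Housing = 5*4 = 20.
Iteration 3: no further components; recursion stops.
SUM(tot_qty) = 1 + 3 + 5 + 5 + 3 + 20 = 37.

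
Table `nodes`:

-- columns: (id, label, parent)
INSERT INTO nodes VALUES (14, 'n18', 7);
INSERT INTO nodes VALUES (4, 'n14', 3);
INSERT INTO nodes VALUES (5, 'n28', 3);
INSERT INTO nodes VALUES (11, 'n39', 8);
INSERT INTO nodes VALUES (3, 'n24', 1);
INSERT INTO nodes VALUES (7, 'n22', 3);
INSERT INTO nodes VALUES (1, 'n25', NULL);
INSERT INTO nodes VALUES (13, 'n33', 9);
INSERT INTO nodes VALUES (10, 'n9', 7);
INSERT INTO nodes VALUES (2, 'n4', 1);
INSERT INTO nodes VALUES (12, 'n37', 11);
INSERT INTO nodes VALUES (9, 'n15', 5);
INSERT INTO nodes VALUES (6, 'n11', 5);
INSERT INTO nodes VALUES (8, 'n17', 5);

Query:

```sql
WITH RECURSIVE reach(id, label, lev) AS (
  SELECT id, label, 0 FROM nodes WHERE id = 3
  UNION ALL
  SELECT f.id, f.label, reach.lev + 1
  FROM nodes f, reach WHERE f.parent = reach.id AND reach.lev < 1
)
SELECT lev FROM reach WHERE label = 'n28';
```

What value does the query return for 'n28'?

Base: id=3 (n24) at lev 0.
Iteration 1: rows with parent in {3} -> n14 (id 4, lev 1), n28 (id 5, lev 1), n22 (id 7, lev 1).
Iteration 2: lev < 1 fails for all current rows; recursion stops.

1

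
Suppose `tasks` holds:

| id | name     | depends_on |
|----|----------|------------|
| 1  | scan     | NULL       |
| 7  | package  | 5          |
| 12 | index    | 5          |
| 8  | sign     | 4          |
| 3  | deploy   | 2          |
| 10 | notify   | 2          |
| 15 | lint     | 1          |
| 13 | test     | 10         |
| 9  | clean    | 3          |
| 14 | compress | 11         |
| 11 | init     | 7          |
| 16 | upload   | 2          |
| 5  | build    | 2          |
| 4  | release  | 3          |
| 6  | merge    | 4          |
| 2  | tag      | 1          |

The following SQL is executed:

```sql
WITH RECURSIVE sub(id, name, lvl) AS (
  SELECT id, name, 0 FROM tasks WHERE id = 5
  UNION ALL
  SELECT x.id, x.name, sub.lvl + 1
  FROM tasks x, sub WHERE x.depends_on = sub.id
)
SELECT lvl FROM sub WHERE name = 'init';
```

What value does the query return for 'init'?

2

Base: id=5 (build) at lvl 0.
Iteration 1: rows with depends_on in {5} -> package (id 7, lvl 1), index (id 12, lvl 1).
Iteration 2: rows with depends_on in {7,12} -> init (id 11, lvl 2).
Iteration 3: rows with depends_on in {11} -> compress (id 14, lvl 3).
Iteration 4: no rows with depends_on in {14}; recursion stops.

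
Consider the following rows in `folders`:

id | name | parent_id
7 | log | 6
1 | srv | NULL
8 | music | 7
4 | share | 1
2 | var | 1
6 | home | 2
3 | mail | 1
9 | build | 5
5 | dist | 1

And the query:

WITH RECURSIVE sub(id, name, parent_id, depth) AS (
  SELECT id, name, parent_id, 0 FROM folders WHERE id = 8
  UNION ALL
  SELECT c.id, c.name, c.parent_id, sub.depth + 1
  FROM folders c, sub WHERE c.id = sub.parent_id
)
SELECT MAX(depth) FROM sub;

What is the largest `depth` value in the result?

4

Base: id=8 (music), parent_id=7, depth 0.
Iteration 1: join on id=7 -> log (id 7, parent_id=6, depth 1).
Iteration 2: join on id=6 -> home (id 6, parent_id=2, depth 2).
Iteration 3: join on id=2 -> var (id 2, parent_id=1, depth 3).
Iteration 4: join on id=1 -> srv (id 1, parent_id=NULL, depth 4).
Iteration 5: parent_id is NULL; no match; recursion stops.
depth values: 0, 1, 2, 3, 4; the maximum is 4.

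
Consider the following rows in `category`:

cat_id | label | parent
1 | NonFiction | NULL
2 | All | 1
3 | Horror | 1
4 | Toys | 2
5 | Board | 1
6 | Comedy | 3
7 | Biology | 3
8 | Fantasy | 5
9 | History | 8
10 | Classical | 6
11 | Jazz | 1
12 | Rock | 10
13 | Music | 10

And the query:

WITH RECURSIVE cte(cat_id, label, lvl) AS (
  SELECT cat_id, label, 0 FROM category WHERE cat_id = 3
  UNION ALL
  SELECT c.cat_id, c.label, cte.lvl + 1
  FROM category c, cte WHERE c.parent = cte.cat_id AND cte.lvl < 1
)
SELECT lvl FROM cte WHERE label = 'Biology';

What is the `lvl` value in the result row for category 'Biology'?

1

Base: cat_id=3 (Horror) at lvl 0.
Iteration 1: rows with parent in {3} -> Comedy (id 6, lvl 1), Biology (id 7, lvl 1).
Iteration 2: lvl < 1 fails for all current rows; recursion stops.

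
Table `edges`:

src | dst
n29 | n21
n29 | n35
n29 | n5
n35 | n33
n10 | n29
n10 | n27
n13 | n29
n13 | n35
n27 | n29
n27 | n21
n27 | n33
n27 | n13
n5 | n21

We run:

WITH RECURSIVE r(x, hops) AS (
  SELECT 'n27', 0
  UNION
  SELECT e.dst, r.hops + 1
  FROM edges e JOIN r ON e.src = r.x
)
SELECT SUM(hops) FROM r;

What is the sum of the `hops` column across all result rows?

32

Base: (n27, hops=0).
Iteration 1: edges from {n27} -> (n13, hops=1), (n21, hops=1), (n29, hops=1), (n33, hops=1).
Iteration 2: edges from {n13,n21,n29,n33} -> (n21, hops=2), (n29, hops=2), (n35, hops=2), (n5, hops=2). [UNION drops 1 duplicate row(s)]
Iteration 3: edges from {n21,n29,n35,n5} -> (n21, hops=3), (n33, hops=3), (n35, hops=3), (n5, hops=3). [UNION drops 1 duplicate row(s)]
Iteration 4: edges from {n21,n33,n35,n5} -> (n21, hops=4), (n33, hops=4).
Iteration 5: no outgoing edges from {n21,n33}; recursion stops.
SUM(hops) = 0 + 1 + 1 + 1 + 1 + 2 + 2 + 2 + 2 + 3 + 3 + 3 + 3 + 4 + 4 = 32.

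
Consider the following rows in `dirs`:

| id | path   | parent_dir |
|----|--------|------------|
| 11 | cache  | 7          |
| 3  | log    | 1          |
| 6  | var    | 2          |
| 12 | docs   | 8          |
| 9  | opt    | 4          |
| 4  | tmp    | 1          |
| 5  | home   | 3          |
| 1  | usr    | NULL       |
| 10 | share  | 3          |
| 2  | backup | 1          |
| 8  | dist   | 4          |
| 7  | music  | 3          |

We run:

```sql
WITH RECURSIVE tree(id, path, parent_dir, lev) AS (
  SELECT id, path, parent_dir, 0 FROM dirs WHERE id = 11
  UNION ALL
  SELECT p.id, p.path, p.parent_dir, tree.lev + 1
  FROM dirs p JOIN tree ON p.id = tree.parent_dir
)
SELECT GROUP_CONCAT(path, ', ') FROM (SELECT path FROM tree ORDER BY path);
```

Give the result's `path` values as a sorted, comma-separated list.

cache, log, music, usr

Base: id=11 (cache), parent_dir=7, lev 0.
Iteration 1: join on id=7 -> music (id 7, parent_dir=3, lev 1).
Iteration 2: join on id=3 -> log (id 3, parent_dir=1, lev 2).
Iteration 3: join on id=1 -> usr (id 1, parent_dir=NULL, lev 3).
Iteration 4: parent_dir is NULL; no match; recursion stops.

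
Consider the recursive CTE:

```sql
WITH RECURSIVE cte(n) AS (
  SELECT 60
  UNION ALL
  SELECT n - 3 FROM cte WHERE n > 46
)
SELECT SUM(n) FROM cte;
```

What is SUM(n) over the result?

Base: n=60.
Iteration 1: 60 > 46 holds -> n = 60 - 3 = 57.
Iteration 2: 57 > 46 holds -> n = 57 - 3 = 54.
Iteration 3: 54 > 46 holds -> n = 54 - 3 = 51.
Iteration 4: 51 > 46 holds -> n = 51 - 3 = 48.
Iteration 5: 48 > 46 holds -> n = 48 - 3 = 45.
Iteration 6: 45 > 46 fails; recursion stops.
SUM(n) = 60 + 57 + 54 + 51 + 48 + 45 = 315.

315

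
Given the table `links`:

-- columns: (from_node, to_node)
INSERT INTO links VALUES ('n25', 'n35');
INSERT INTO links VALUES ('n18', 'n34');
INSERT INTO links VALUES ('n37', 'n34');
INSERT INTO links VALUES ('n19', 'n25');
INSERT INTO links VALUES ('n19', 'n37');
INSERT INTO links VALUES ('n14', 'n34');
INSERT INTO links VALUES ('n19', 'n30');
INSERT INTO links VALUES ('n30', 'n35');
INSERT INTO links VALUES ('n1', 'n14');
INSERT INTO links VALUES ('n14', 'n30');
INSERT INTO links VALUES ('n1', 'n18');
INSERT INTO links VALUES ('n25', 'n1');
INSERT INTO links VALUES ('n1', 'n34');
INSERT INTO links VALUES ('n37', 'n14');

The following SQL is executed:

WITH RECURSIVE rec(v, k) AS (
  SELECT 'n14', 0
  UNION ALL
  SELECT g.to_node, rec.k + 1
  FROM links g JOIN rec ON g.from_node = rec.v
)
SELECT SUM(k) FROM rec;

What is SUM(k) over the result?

4

Base: (n14, k=0).
Iteration 1: edges from {n14} -> (n30, k=1), (n34, k=1).
Iteration 2: edges from {n30,n34} -> (n35, k=2).
Iteration 3: no outgoing edges from {n35}; recursion stops.
SUM(k) = 0 + 1 + 1 + 2 = 4.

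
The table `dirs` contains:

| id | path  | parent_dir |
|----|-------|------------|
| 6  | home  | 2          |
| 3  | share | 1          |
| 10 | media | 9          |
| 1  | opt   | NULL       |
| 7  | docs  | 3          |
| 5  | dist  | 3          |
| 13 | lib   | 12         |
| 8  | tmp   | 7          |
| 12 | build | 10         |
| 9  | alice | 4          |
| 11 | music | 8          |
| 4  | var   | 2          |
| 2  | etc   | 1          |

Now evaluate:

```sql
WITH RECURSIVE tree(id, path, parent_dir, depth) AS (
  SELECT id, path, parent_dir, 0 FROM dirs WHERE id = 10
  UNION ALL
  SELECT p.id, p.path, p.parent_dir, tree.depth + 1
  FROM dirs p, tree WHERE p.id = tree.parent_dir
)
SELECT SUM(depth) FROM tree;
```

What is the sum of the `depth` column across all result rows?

Base: id=10 (media), parent_dir=9, depth 0.
Iteration 1: join on id=9 -> alice (id 9, parent_dir=4, depth 1).
Iteration 2: join on id=4 -> var (id 4, parent_dir=2, depth 2).
Iteration 3: join on id=2 -> etc (id 2, parent_dir=1, depth 3).
Iteration 4: join on id=1 -> opt (id 1, parent_dir=NULL, depth 4).
Iteration 5: parent_dir is NULL; no match; recursion stops.
SUM(depth) = 0 + 1 + 2 + 3 + 4 = 10.

10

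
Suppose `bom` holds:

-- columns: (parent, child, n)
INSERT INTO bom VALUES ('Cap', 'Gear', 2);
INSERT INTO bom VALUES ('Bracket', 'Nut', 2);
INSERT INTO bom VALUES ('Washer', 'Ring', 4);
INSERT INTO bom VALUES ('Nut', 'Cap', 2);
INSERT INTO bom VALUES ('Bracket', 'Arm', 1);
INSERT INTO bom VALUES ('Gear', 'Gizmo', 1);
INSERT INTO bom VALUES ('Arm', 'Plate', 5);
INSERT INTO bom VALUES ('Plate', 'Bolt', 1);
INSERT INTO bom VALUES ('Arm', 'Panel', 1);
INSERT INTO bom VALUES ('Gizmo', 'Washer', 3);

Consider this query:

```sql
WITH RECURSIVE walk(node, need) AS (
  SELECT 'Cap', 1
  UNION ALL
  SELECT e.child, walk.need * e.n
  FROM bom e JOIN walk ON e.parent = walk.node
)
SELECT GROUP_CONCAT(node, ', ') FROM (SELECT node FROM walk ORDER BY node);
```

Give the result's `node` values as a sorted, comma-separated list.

Base: (Cap, need=1).
Iteration 1: components of {Cap} -> Gear = 1*2 = 2.
Iteration 2: components of {Gear} -> Gizmo = 2*1 = 2.
Iteration 3: components of {Gizmo} -> Washer = 2*3 = 6.
Iteration 4: components of {Washer} -> Ring = 6*4 = 24.
Iteration 5: no further components; recursion stops.

Cap, Gear, Gizmo, Ring, Washer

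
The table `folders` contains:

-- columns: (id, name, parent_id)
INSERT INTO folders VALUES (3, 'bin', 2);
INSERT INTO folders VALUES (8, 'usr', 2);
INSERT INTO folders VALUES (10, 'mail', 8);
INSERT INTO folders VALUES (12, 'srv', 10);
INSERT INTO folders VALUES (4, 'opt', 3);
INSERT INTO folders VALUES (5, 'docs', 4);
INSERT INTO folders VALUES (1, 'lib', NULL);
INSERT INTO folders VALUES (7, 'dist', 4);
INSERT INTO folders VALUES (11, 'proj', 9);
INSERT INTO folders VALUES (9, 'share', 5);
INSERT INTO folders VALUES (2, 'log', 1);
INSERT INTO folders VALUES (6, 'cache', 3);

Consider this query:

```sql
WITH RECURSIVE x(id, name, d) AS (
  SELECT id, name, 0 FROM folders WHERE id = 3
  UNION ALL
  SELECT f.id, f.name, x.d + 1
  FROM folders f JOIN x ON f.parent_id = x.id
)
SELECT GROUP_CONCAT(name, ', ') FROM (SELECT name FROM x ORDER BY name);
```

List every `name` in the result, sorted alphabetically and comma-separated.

Base: id=3 (bin) at d 0.
Iteration 1: rows with parent_id in {3} -> opt (id 4, d 1), cache (id 6, d 1).
Iteration 2: rows with parent_id in {4,6} -> docs (id 5, d 2), dist (id 7, d 2).
Iteration 3: rows with parent_id in {5,7} -> share (id 9, d 3).
Iteration 4: rows with parent_id in {9} -> proj (id 11, d 4).
Iteration 5: no rows with parent_id in {11}; recursion stops.

bin, cache, dist, docs, opt, proj, share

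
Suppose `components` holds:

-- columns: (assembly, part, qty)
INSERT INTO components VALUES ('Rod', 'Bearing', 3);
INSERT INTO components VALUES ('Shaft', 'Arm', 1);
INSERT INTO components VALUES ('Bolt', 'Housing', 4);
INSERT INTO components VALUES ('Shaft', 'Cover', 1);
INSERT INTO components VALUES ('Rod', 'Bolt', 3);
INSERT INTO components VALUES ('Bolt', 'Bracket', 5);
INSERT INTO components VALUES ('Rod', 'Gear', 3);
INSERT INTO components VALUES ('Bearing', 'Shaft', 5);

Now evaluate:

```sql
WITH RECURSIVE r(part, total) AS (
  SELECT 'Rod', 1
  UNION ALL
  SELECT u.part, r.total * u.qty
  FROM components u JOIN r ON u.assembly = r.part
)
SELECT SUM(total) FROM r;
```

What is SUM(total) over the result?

82

Base: (Rod, total=1).
Iteration 1: components of {Rod} -> Bearing = 1*3 = 3, Bolt = 1*3 = 3, Gear = 1*3 = 3.
Iteration 2: components of {Bearing,Bolt,Gear} -> Bracket = 3*5 = 15, Housing = 3*4 = 12, Shaft = 3*5 = 15.
Iteration 3: components of {Bracket,Housing,Shaft} -> Arm = 15*1 = 15, Cover = 15*1 = 15.
Iteration 4: no further components; recursion stops.
SUM(total) = 1 + 3 + 3 + 3 + 15 + 12 + 15 + 15 + 15 = 82.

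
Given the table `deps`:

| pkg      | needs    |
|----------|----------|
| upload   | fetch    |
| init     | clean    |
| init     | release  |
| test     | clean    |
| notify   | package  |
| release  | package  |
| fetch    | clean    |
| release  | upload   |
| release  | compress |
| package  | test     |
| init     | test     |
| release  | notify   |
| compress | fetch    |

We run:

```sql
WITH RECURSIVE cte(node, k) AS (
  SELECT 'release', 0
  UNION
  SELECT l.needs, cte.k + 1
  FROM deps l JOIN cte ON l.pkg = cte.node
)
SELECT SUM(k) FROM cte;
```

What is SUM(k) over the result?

20

Base: (release, k=0).
Iteration 1: edges from {release} -> (compress, k=1), (notify, k=1), (package, k=1), (upload, k=1).
Iteration 2: edges from {compress,notify,package,upload} -> (fetch, k=2), (package, k=2), (test, k=2). [UNION drops 1 duplicate row(s)]
Iteration 3: edges from {fetch,package,test} -> (clean, k=3), (test, k=3). [UNION drops 1 duplicate row(s)]
Iteration 4: edges from {clean,test} -> (clean, k=4).
Iteration 5: no outgoing edges from {clean}; recursion stops.
SUM(k) = 0 + 1 + 1 + 1 + 1 + 2 + 2 + 2 + 3 + 3 + 4 = 20.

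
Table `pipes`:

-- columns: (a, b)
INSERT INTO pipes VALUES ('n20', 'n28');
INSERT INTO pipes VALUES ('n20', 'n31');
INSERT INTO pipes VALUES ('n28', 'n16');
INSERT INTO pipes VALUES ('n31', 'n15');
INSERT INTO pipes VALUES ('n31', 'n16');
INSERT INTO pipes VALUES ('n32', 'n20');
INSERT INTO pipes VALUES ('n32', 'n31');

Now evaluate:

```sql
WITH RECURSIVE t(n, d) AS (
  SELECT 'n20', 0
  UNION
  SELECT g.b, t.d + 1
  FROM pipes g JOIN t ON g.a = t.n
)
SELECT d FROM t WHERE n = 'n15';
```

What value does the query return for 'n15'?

2

Base: (n20, d=0).
Iteration 1: edges from {n20} -> (n28, d=1), (n31, d=1).
Iteration 2: edges from {n28,n31} -> (n15, d=2), (n16, d=2). [UNION drops 1 duplicate row(s)]
Iteration 3: no outgoing edges from {n15,n16}; recursion stops.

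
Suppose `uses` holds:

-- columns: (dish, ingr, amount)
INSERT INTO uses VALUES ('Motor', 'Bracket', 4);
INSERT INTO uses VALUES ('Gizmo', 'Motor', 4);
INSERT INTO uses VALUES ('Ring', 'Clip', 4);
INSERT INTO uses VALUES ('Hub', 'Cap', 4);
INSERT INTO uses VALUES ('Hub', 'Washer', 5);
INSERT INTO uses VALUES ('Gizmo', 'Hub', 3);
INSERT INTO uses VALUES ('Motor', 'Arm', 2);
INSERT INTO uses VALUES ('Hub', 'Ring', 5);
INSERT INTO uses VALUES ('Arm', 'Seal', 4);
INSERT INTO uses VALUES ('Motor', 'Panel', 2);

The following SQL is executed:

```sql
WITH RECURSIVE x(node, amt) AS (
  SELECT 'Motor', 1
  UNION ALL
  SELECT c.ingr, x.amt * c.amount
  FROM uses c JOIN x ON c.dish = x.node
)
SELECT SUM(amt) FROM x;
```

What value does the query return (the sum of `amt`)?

17

Base: (Motor, amt=1).
Iteration 1: components of {Motor} -> Arm = 1*2 = 2, Bracket = 1*4 = 4, Panel = 1*2 = 2.
Iteration 2: components of {Arm,Bracket,Panel} -> Seal = 2*4 = 8.
Iteration 3: no further components; recursion stops.
SUM(amt) = 1 + 2 + 2 + 4 + 8 = 17.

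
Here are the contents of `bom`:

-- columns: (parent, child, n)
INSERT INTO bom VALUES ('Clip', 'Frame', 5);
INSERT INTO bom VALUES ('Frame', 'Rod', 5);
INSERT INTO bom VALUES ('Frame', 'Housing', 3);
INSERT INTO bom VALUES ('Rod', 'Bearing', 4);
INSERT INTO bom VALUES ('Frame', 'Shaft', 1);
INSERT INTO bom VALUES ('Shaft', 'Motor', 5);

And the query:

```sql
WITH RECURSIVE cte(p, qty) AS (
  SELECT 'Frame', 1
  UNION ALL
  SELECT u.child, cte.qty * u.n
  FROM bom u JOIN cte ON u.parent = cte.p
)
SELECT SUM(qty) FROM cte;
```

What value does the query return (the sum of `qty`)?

35

Base: (Frame, qty=1).
Iteration 1: components of {Frame} -> Housing = 1*3 = 3, Rod = 1*5 = 5, Shaft = 1*1 = 1.
Iteration 2: components of {Housing,Rod,Shaft} -> Bearing = 5*4 = 20, Motor = 1*5 = 5.
Iteration 3: no further components; recursion stops.
SUM(qty) = 1 + 5 + 3 + 1 + 20 + 5 = 35.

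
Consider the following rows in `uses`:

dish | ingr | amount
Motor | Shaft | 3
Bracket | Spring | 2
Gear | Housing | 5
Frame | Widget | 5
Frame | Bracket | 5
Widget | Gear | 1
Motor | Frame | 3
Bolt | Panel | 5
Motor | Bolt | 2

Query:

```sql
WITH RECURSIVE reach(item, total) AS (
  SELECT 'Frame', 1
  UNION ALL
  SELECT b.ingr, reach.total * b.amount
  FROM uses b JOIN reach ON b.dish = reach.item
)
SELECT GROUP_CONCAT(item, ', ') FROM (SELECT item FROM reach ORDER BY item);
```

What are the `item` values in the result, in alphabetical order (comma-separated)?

Base: (Frame, total=1).
Iteration 1: components of {Frame} -> Bracket = 1*5 = 5, Widget = 1*5 = 5.
Iteration 2: components of {Bracket,Widget} -> Gear = 5*1 = 5, Spring = 5*2 = 10.
Iteration 3: components of {Gear,Spring} -> Housing = 5*5 = 25.
Iteration 4: no further components; recursion stops.

Bracket, Frame, Gear, Housing, Spring, Widget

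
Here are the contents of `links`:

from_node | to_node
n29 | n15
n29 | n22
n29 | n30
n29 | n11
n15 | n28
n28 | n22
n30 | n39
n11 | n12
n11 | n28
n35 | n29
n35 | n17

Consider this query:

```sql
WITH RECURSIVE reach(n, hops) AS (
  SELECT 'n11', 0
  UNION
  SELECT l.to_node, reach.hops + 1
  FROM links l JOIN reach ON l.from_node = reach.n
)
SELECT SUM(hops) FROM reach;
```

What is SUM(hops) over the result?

4

Base: (n11, hops=0).
Iteration 1: edges from {n11} -> (n12, hops=1), (n28, hops=1).
Iteration 2: edges from {n12,n28} -> (n22, hops=2).
Iteration 3: no outgoing edges from {n22}; recursion stops.
SUM(hops) = 0 + 1 + 1 + 2 = 4.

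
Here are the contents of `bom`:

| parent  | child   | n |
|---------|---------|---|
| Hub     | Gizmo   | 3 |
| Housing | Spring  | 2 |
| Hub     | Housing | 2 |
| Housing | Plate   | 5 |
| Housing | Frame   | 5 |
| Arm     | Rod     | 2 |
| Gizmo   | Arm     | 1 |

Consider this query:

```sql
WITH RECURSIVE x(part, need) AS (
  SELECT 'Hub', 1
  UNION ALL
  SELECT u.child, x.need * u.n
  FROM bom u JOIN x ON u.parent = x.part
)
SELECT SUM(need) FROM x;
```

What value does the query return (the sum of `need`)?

Base: (Hub, need=1).
Iteration 1: components of {Hub} -> Gizmo = 1*3 = 3, Housing = 1*2 = 2.
Iteration 2: components of {Gizmo,Housing} -> Arm = 3*1 = 3, Frame = 2*5 = 10, Plate = 2*5 = 10, Spring = 2*2 = 4.
Iteration 3: components of {Arm,Frame,Plate,Spring} -> Rod = 3*2 = 6.
Iteration 4: no further components; recursion stops.
SUM(need) = 1 + 3 + 2 + 3 + 10 + 4 + 10 + 6 = 39.

39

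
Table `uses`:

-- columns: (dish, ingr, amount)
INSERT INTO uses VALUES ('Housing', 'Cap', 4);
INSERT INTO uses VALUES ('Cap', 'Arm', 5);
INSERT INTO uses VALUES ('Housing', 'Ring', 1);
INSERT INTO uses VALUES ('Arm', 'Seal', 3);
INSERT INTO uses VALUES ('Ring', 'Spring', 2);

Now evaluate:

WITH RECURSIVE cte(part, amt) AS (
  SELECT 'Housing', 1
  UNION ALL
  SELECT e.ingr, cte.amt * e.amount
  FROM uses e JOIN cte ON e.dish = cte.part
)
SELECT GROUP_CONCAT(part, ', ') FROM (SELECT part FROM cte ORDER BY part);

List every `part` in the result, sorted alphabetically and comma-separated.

Base: (Housing, amt=1).
Iteration 1: components of {Housing} -> Cap = 1*4 = 4, Ring = 1*1 = 1.
Iteration 2: components of {Cap,Ring} -> Arm = 4*5 = 20, Spring = 1*2 = 2.
Iteration 3: components of {Arm,Spring} -> Seal = 20*3 = 60.
Iteration 4: no further components; recursion stops.

Arm, Cap, Housing, Ring, Seal, Spring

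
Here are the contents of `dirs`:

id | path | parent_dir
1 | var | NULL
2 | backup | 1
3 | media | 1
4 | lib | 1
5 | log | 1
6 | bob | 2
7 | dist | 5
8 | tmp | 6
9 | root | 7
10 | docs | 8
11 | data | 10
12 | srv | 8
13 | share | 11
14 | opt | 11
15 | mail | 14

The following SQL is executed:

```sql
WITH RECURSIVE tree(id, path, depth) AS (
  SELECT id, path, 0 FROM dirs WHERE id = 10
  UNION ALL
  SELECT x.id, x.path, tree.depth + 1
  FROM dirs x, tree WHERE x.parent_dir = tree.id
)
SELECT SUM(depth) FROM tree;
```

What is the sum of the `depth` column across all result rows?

Base: id=10 (docs) at depth 0.
Iteration 1: rows with parent_dir in {10} -> data (id 11, depth 1).
Iteration 2: rows with parent_dir in {11} -> share (id 13, depth 2), opt (id 14, depth 2).
Iteration 3: rows with parent_dir in {13,14} -> mail (id 15, depth 3).
Iteration 4: no rows with parent_dir in {15}; recursion stops.
SUM(depth) = 0 + 1 + 2 + 2 + 3 = 8.

8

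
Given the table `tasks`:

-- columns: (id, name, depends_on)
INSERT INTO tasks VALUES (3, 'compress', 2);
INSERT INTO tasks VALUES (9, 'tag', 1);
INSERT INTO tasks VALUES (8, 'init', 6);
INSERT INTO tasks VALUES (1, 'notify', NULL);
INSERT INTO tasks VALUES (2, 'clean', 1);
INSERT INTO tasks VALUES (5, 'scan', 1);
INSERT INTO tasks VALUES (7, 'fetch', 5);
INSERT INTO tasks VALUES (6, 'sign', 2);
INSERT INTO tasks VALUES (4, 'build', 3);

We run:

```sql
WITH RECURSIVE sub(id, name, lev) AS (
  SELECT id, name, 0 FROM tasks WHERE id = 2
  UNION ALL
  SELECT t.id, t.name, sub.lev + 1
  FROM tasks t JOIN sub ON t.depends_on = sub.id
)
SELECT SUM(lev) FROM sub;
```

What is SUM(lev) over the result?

Base: id=2 (clean) at lev 0.
Iteration 1: rows with depends_on in {2} -> compress (id 3, lev 1), sign (id 6, lev 1).
Iteration 2: rows with depends_on in {3,6} -> build (id 4, lev 2), init (id 8, lev 2).
Iteration 3: no rows with depends_on in {4,8}; recursion stops.
SUM(lev) = 0 + 1 + 1 + 2 + 2 = 6.

6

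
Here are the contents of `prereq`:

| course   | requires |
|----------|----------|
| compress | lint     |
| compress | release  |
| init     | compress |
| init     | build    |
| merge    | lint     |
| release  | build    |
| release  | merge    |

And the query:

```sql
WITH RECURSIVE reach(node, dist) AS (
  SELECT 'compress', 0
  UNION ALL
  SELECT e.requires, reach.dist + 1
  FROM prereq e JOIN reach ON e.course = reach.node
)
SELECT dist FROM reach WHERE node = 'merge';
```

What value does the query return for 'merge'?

Base: (compress, dist=0).
Iteration 1: edges from {compress} -> (lint, dist=1), (release, dist=1).
Iteration 2: edges from {lint,release} -> (build, dist=2), (merge, dist=2).
Iteration 3: edges from {build,merge} -> (lint, dist=3).
Iteration 4: no outgoing edges from {lint}; recursion stops.

2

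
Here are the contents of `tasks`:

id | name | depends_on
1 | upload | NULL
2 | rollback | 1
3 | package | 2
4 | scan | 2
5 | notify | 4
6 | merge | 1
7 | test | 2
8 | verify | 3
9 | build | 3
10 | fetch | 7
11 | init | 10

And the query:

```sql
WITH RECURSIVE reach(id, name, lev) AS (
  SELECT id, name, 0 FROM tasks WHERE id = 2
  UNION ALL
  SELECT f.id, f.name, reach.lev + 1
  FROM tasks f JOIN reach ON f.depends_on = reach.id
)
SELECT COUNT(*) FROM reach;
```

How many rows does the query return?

9

Base: id=2 (rollback) at lev 0.
Iteration 1: rows with depends_on in {2} -> package (id 3, lev 1), scan (id 4, lev 1), test (id 7, lev 1).
Iteration 2: rows with depends_on in {3,4,7} -> notify (id 5, lev 2), verify (id 8, lev 2), build (id 9, lev 2), fetch (id 10, lev 2).
Iteration 3: rows with depends_on in {5,8,9,10} -> init (id 11, lev 3).
Iteration 4: no rows with depends_on in {11}; recursion stops.
Total rows emitted: 9.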